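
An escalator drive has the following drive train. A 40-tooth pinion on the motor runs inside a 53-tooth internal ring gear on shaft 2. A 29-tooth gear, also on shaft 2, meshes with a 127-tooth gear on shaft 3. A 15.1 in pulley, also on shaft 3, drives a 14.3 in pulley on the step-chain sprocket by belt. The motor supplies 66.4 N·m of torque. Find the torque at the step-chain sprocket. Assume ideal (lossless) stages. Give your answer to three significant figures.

Internal gear: ratio = 53/40 = 1.325; torque at shaft 2 = 66.4 × 1.325 = 87.98 N·m.
Gear mesh: ratio = 127/29 = 4.3793; torque at shaft 3 = 87.98 × 4.3793 = 385.29 N·m.
Belt: ratio = 14.3/15.1 = 0.94702; torque at the step-chain sprocket = 385.29 × 0.94702 = 364.88 N·m.

365 N·m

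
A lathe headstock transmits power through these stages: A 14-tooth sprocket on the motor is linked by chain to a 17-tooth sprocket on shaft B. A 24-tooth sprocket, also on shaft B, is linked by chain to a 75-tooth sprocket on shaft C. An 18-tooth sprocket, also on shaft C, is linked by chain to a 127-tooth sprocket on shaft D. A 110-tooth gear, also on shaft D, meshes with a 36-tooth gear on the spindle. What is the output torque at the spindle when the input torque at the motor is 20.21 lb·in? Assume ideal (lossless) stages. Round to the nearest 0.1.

177.1 lb·in

Chain: ratio = 17/14 = 1.2143; torque at shaft B = 20.21 × 1.2143 = 24.541 lb·in.
Chain: ratio = 75/24 = 3.125; torque at shaft C = 24.541 × 3.125 = 76.69 lb·in.
Chain: ratio = 127/18 = 7.0556; torque at shaft D = 76.69 × 7.0556 = 541.09 lb·in.
Gear mesh: ratio = 36/110 = 0.32727; torque at the spindle = 541.09 × 0.32727 = 177.08 lb·in.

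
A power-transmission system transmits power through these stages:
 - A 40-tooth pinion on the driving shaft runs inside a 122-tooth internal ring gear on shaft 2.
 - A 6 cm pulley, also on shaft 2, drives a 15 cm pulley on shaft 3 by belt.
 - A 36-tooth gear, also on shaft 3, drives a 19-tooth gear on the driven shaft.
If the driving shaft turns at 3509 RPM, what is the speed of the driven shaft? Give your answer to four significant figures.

872.0 RPM

internal gear 122/40 = 3.05 → 3509/3.05 = 1150.5 RPM
belt 15/6 = 2.5 → 1150.5/2.5 = 460.2 RPM
gear mesh 19/36 = 0.52778 → 460.2/0.52778 = 871.95 RPM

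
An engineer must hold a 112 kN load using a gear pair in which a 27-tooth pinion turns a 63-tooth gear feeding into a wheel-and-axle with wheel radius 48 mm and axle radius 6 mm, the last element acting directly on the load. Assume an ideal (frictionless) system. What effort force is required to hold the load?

6 kN

Gear pair MA = 63/27 = 2.3333.
Wheel-and-axle MA = R/r = 48/6 = 8.
Combined ideal MA = 2.3333 × 8 = 18.667.
Effort = load / MA = 112 / 18.667 = 6 kN.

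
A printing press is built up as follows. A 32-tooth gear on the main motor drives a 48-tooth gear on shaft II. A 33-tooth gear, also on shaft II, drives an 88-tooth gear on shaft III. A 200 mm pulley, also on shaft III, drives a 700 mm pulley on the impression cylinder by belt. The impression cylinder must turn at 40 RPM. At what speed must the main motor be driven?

560 RPM

Overall ratio R = 1.5 × 2.6667 × 3.5 = 14.
Required input speed = output speed × R = 40 × 14 = 560 RPM.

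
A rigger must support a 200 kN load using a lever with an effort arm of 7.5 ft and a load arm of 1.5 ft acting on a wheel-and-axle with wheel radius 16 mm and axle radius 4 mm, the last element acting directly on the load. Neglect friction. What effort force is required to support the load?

10 kN

Lever MA = effort arm / load arm = 7.5/1.5 = 5.
Wheel-and-axle MA = R/r = 16/4 = 4.
Combined ideal MA = 5 × 4 = 20.
Effort = load / MA = 200 / 20 = 10 kN.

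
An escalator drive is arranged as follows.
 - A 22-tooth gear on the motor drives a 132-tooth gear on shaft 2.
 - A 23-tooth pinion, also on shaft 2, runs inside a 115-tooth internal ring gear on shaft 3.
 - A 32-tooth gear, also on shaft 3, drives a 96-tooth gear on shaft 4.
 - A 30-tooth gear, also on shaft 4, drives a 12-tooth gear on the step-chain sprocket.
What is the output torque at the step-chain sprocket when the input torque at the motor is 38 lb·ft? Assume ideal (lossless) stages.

After the gear mesh (132/22): 38 × 6 = 228 lb·ft
After the internal gear (115/23): 228 × 5 = 1140 lb·ft
After the gear mesh (96/32): 1140 × 3 = 3420 lb·ft
After the gear mesh (12/30): 3420 × 0.4 = 1368 lb·ft

1368 lb·ft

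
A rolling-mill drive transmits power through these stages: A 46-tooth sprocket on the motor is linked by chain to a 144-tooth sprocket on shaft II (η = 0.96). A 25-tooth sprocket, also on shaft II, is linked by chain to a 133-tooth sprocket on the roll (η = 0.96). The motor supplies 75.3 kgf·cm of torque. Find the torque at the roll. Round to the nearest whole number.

1156 kgf·cm

Chain: ratio = 144/46 = 3.1304; torque at shaft II = 75.3 × 3.1304 × 0.96 = 226.29 kgf·cm.
Chain: ratio = 133/25 = 5.32; torque at the roll = 226.29 × 5.32 × 0.96 = 1155.7 kgf·cm.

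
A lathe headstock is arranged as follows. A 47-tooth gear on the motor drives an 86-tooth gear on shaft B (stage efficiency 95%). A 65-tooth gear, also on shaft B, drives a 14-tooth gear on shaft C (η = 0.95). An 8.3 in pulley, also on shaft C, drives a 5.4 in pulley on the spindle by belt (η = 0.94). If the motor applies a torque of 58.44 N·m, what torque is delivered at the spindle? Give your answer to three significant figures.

gear mesh 86/47 = 1.8298 → τ = 58.44·1.8298·0.95 = 101.59 N·m
gear mesh 14/65 = 0.21538 → τ = 101.59·0.21538·0.95 = 20.786 N·m
belt 5.4/8.3 = 0.6506 → τ = 20.786·0.6506·0.94 = 12.712 N·m

12.7 N·m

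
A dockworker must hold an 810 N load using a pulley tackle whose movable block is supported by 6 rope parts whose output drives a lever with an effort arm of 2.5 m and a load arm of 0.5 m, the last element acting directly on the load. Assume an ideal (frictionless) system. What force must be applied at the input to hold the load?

27 N

Block-and-tackle MA = number of supporting rope parts = 6.
Lever MA = effort arm / load arm = 2.5/0.5 = 5.
Combined ideal MA = 6 × 5 = 30.
Effort = load / MA = 810 / 30 = 27 N.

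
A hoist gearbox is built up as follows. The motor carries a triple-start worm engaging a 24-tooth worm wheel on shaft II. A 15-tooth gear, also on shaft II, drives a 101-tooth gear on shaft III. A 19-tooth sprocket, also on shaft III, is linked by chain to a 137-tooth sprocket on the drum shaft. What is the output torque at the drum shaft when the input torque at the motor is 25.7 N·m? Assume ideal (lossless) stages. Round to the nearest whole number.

After the worm (24/3): 25.7 × 8 = 205.6 N·m
After the gear mesh (101/15): 205.6 × 6.7333 = 1384.4 N·m
After the chain (137/19): 1384.4 × 7.2105 = 9982.1 N·m

9982 N·m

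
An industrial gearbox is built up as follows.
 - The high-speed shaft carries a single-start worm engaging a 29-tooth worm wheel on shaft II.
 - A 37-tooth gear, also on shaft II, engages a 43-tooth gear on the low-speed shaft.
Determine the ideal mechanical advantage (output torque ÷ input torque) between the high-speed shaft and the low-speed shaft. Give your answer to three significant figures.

Each stage contributes driven/driver: worm 29/1 = 29, gear mesh 43/37 = 1.1622.
Overall: 29 × 1.1622 = 33.703.

33.7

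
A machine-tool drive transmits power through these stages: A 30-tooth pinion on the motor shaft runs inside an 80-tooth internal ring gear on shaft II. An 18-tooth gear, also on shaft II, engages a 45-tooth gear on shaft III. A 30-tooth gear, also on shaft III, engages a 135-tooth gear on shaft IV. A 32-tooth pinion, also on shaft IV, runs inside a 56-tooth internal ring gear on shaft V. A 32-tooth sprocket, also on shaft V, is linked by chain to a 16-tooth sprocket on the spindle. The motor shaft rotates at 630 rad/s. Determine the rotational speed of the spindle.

the motor shaft → shaft II (internal gear, 80/30): 630 ÷ 2.6667 = 236.25 rad/s
shaft II → shaft III (gear mesh, 45/18): 236.25 ÷ 2.5 = 94.5 rad/s
shaft III → shaft IV (gear mesh, 135/30): 94.5 ÷ 4.5 = 21 rad/s
shaft IV → shaft V (internal gear, 56/32): 21 ÷ 1.75 = 12 rad/s
shaft V → the spindle (chain, 16/32): 12 ÷ 0.5 = 24 rad/s

24 rad/s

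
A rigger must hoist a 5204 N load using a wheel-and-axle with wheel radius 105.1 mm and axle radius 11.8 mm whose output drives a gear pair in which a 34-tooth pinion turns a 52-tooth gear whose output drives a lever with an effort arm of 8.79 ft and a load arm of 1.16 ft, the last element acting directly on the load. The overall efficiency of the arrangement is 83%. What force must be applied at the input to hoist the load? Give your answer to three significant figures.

Wheel-and-axle MA = R/r = 105.1/11.8 = 8.9068.
Gear pair MA = 52/34 = 1.5294.
Lever MA = effort arm / load arm = 8.79/1.16 = 7.5776.
Combined ideal MA = 8.9068 × 1.5294 × 7.5776 = 103.22.
Actual MA = 103.22 × 0.83 = 85.675.
Effort = load / actual MA = 5204 / 85.675 = 60.741 N.

60.7 N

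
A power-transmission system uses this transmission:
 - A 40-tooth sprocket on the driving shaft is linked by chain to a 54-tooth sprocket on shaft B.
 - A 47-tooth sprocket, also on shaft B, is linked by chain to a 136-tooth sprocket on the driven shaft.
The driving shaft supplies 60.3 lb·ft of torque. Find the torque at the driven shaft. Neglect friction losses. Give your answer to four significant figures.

235.6 lb·ft

chain 54/40 = 1.35 → τ = 60.3·1.35 = 81.405 lb·ft
chain 136/47 = 2.8936 → τ = 81.405·2.8936 = 235.55 lb·ft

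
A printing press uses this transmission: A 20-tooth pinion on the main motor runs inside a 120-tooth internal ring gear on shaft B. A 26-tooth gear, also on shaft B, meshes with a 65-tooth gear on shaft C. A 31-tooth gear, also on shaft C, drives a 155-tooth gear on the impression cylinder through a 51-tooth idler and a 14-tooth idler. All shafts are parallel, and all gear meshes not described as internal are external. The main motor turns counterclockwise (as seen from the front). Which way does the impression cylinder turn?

the main motor → shaft B: internal mesh, same direction → CCW.
shaft B → shaft C: external mesh, 1 reversal → CW.
shaft C → the impression cylinder: driver → idler → idler → driven is 3 external meshes, 3 reversals → CCW.
4 reversals in total — an even number — so the impression cylinder turns the same way as the main motor.

counterclockwise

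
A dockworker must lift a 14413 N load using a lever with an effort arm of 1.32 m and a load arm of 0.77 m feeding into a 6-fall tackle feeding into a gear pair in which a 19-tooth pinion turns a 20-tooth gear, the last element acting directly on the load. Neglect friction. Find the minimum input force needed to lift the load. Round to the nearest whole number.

Lever MA = effort arm / load arm = 1.32/0.77 = 1.7143.
Block-and-tackle MA = number of supporting rope parts = 6.
Gear pair MA = 20/19 = 1.0526.
Combined ideal MA = 1.7143 × 6 × 1.0526 = 10.827.
Effort = load / MA = 14413 / 10.827 = 1331.2 N.

1331 N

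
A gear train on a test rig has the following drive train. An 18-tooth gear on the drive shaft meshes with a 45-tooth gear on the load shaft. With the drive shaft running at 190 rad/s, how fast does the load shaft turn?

76 rad/s

the drive shaft → the load shaft (gear mesh, 45/18): 190 ÷ 2.5 = 76 rad/s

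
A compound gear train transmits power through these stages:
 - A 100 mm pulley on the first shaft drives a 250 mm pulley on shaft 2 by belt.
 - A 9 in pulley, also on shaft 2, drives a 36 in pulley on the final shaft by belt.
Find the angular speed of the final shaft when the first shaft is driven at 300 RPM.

belt 250/100 = 2.5 → 300/2.5 = 120 RPM
belt 36/9 = 4 → 120/4 = 30 RPM

30 RPM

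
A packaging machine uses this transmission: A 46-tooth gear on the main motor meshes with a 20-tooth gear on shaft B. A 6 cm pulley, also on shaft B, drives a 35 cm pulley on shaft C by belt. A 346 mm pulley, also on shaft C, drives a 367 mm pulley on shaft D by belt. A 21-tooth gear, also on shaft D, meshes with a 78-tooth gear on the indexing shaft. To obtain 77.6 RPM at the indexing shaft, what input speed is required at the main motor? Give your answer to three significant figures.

Overall ratio R = 0.43478 × 5.8333 × 1.0607 × 3.7143 = 9.992.
Required input speed = output speed × R = 77.6 × 9.992 = 775.38 RPM.

775 RPM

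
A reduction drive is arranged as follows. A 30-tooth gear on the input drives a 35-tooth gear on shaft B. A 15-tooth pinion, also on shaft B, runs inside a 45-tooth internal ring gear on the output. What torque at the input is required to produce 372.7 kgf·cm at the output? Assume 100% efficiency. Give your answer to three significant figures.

Overall ratio R = 1.1667 × 3 = 3.5.
Input torque = output torque / R = 372.7 / 3.5 = 106.49 kgf·cm.

106 kgf·cm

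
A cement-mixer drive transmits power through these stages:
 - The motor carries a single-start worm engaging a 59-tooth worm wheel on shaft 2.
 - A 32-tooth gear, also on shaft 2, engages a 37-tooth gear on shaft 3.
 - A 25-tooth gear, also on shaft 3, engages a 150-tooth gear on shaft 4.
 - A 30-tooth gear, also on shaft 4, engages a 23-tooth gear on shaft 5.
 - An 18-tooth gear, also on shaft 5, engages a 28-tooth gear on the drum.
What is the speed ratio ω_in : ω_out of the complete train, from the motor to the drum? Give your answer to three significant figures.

488

Each stage contributes driven/driver: worm 59/1 = 59, gear mesh 37/32 = 1.1562, gear mesh 150/25 = 6, gear mesh 23/30 = 0.76667, gear mesh 28/18 = 1.5556.
Overall: 59 × 1.1562 × 6 × 0.76667 × 1.5556 = 488.14.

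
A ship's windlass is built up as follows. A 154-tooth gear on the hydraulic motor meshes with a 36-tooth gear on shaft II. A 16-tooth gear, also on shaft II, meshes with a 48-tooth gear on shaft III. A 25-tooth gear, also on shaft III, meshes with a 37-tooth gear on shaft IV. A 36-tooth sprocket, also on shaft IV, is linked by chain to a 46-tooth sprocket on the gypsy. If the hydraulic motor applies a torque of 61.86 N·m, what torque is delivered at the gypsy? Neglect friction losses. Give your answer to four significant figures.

After the gear mesh (36/154): 61.86 × 0.23377 = 14.461 N·m
After the gear mesh (48/16): 14.461 × 3 = 43.382 N·m
After the gear mesh (37/25): 43.382 × 1.48 = 64.206 N·m
After the chain (46/36): 64.206 × 1.2778 = 82.041 N·m

82.04 N·m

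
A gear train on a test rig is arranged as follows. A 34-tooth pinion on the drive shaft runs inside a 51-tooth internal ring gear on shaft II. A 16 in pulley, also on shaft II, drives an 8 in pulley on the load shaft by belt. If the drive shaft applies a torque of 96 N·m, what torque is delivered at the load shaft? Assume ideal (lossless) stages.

72 N·m

internal gear 51/34 = 1.5 → τ = 96·1.5 = 144 N·m
belt 8/16 = 0.5 → τ = 144·0.5 = 72 N·m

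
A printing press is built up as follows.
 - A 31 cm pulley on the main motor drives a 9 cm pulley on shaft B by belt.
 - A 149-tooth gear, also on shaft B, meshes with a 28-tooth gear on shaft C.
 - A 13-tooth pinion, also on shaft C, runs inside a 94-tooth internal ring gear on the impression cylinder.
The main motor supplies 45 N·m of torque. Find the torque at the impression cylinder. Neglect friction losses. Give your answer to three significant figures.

belt 9/31 = 0.29032 → τ = 45·0.29032 = 13.065 N·m
gear mesh 28/149 = 0.18792 → τ = 13.065·0.18792 = 2.4551 N·m
internal gear 94/13 = 7.2308 → τ = 2.4551·7.2308 = 17.752 N·m

17.8 N·m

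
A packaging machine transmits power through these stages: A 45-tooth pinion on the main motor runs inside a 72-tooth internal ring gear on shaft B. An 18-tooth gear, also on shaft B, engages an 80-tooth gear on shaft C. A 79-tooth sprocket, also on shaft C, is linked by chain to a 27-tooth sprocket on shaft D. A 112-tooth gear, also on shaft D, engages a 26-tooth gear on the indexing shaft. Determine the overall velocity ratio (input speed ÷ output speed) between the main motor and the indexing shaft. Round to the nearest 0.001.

0.564

Each stage contributes driven/driver: internal gear 72/45 = 1.6, gear mesh 80/18 = 4.4444, chain 27/79 = 0.34177, gear mesh 26/112 = 0.23214.
Overall: 1.6 × 4.4444 × 0.34177 × 0.23214 = 0.5642.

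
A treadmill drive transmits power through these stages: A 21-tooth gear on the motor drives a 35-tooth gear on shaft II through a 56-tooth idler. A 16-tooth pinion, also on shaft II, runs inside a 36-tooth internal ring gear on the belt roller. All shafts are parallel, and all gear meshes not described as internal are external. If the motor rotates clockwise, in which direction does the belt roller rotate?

clockwise

the motor → shaft II: driver → idler → driven is 2 external meshes, 2 reversals → CW.
shaft II → the belt roller: internal mesh, same direction → CW.
2 reversals in total — an even number — so the belt roller turns the same way as the motor.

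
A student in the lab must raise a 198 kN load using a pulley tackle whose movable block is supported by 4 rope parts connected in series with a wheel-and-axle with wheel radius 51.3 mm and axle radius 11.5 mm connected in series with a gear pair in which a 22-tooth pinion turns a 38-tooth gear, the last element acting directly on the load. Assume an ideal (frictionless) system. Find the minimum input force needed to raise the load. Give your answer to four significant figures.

Block-and-tackle MA = number of supporting rope parts = 4.
Wheel-and-axle MA = R/r = 51.3/11.5 = 4.4609.
Gear pair MA = 38/22 = 1.7273.
Combined ideal MA = 4 × 4.4609 × 1.7273 = 30.821.
Effort = load / MA = 198 / 30.821 = 6.4243 kN.

6.424 kN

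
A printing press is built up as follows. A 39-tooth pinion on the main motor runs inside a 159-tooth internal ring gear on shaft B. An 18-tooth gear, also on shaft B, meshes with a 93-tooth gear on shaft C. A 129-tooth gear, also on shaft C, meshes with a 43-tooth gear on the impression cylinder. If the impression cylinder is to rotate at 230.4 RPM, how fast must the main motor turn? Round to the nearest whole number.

Overall ratio R = 4.0769 × 5.1667 × 0.33333 = 7.0214.
Required input speed = output speed × R = 230.4 × 7.0214 = 1617.7 RPM.

1618 RPM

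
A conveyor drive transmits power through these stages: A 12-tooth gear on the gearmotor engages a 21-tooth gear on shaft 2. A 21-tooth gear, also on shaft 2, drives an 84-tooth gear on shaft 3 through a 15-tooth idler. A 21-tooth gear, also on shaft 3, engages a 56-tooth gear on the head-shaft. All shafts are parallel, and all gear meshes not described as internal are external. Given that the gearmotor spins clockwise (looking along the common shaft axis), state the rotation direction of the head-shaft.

the gearmotor → shaft 2: external mesh, 1 reversal → CCW.
shaft 2 → shaft 3: driver → idler → driven is 2 external meshes, 2 reversals → CCW.
shaft 3 → the head-shaft: external mesh, 1 reversal → CW.
4 reversals in total — an even number — so the head-shaft turns the same way as the gearmotor.

clockwise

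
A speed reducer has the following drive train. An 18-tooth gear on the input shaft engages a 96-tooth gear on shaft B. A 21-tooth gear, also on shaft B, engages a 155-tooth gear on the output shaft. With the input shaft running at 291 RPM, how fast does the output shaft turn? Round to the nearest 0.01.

the input shaft → shaft B (gear mesh, 96/18): 291 ÷ 5.3333 = 54.562 RPM
shaft B → the output shaft (gear mesh, 155/21): 54.562 ÷ 7.381 = 7.3923 RPM

7.39 RPM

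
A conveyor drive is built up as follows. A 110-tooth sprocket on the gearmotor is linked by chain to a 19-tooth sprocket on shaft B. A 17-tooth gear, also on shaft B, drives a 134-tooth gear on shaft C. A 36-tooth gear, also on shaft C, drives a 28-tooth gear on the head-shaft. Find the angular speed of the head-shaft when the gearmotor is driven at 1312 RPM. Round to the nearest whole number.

1239 RPM

chain 19/110 = 0.17273 → 1312/0.17273 = 7595.8 RPM
gear mesh 134/17 = 7.8824 → 7595.8/7.8824 = 963.64 RPM
gear mesh 28/36 = 0.77778 → 963.64/0.77778 = 1239 RPM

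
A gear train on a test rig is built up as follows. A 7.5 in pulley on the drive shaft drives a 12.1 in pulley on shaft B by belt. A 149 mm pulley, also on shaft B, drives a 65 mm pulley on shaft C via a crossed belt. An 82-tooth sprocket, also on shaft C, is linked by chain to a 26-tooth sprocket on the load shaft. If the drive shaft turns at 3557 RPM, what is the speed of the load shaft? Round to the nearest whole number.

15939 RPM

the drive shaft → shaft B (belt, 12.1/7.5): 3557 ÷ 1.6133 = 2204.8 RPM
shaft B → shaft C (belt, 65/149): 2204.8 ÷ 0.43624 = 5054 RPM
shaft C → the load shaft (chain, 26/82): 5054 ÷ 0.31707 = 15939 RPM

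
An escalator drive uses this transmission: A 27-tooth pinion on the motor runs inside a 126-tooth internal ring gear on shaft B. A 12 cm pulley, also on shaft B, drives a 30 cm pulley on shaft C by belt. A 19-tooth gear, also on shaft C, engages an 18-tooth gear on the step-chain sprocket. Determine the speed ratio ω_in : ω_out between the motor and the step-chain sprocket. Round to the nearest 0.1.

11.1

Each stage contributes driven/driver: internal gear 126/27 = 4.6667, belt 30/12 = 2.5, gear mesh 18/19 = 0.94737.
Overall: 4.6667 × 2.5 × 0.94737 = 11.053.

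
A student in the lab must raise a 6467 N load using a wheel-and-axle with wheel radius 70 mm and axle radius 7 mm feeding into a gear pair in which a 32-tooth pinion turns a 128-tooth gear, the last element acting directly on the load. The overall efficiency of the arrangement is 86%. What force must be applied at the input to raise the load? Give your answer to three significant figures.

Wheel-and-axle MA = R/r = 70/7 = 10.
Gear pair MA = 128/32 = 4.
Combined ideal MA = 10 × 4 = 40.
Actual MA = 40 × 0.86 = 34.4.
Effort = load / actual MA = 6467 / 34.4 = 187.99 N.

188 N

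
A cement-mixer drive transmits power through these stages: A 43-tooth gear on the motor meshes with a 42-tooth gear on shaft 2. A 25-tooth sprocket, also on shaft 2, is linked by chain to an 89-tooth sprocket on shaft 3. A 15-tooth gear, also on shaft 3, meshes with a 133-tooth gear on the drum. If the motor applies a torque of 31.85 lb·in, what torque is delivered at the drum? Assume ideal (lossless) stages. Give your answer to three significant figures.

Gear mesh: ratio = 42/43 = 0.97674; torque at shaft 2 = 31.85 × 0.97674 = 31.109 lb·in.
Chain: ratio = 89/25 = 3.56; torque at shaft 3 = 31.109 × 3.56 = 110.75 lb·in.
Gear mesh: ratio = 133/15 = 8.8667; torque at the drum = 110.75 × 8.8667 = 981.98 lb·in.

982 lb·in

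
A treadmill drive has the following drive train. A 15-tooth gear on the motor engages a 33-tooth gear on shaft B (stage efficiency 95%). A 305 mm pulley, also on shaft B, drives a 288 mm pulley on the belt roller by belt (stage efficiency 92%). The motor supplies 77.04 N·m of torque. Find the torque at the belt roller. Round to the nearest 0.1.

139.9 N·m

After the gear mesh (33/15): 77.04 × 2.2 × 0.95 = 161.01 N·m
After the belt (288/305): 161.01 × 0.94426 × 0.92 = 139.88 N·m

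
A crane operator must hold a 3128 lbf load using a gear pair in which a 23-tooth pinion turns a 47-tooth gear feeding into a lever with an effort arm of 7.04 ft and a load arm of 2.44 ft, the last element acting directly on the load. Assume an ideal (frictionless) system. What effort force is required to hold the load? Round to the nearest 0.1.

530.5 lbf

Gear pair MA = 47/23 = 2.0435.
Lever MA = effort arm / load arm = 7.04/2.44 = 2.8852.
Combined ideal MA = 2.0435 × 2.8852 = 5.8959.
Effort = load / MA = 3128 / 5.8959 = 530.53 lbf.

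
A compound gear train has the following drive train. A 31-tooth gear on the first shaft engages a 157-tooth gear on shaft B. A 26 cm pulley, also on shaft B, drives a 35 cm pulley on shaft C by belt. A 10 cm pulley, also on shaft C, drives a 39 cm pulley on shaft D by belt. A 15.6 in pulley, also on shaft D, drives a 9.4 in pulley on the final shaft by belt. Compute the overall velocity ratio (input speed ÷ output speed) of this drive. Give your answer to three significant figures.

16.0

Each stage contributes driven/driver: gear mesh 157/31 = 5.0645, belt 35/26 = 1.3462, belt 39/10 = 3.9, belt 9.4/15.6 = 0.60256.
Overall: 5.0645 × 1.3462 × 3.9 × 0.60256 = 16.021.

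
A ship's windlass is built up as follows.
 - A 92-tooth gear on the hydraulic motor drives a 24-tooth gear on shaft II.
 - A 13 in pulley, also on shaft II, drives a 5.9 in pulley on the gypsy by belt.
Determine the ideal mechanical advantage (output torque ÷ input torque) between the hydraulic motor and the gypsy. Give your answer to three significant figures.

Each stage contributes driven/driver: gear mesh 24/92 = 0.26087, belt 5.9/13 = 0.45385.
Overall: 0.26087 × 0.45385 = 0.11839.

0.118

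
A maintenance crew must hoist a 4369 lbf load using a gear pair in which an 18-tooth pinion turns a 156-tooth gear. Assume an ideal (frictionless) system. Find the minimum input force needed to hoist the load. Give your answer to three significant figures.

Gear pair MA = 156/18 = 8.6667.
Effort = load / MA = 4369 / 8.6667 = 504.12 lbf.

504 lbf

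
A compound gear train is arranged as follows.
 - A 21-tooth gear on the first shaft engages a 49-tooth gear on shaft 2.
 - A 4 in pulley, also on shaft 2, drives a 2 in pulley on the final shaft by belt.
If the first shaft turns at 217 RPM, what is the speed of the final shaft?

Gear mesh: ratio = 49/21 = 2.3333, so shaft 2 turns at 217 / 2.3333 = 93 RPM.
Belt: ratio = 2/4 = 0.5, so the final shaft turns at 93 / 0.5 = 186 RPM.

186 RPM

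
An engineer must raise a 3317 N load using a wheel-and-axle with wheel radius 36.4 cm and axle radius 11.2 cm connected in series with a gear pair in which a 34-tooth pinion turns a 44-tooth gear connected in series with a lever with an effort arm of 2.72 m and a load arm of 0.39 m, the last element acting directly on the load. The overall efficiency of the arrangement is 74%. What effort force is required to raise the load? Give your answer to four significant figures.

Wheel-and-axle MA = R/r = 36.4/11.2 = 3.25.
Gear pair MA = 44/34 = 1.2941.
Lever MA = effort arm / load arm = 2.72/0.39 = 6.9744.
Combined ideal MA = 3.25 × 1.2941 × 6.9744 = 29.333.
Actual MA = 29.333 × 0.74 = 21.707.
Effort = load / actual MA = 3317 / 21.707 = 152.81 N.

152.8 N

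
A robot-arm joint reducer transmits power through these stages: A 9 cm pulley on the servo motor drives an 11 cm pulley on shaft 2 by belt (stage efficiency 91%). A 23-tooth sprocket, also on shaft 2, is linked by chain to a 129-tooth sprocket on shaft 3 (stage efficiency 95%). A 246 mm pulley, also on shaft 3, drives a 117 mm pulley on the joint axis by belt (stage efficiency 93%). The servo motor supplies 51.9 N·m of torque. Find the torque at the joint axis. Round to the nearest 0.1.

136.0 N·m

belt 11/9 = 1.2222 → τ = 51.9·1.2222·0.91 = 57.724 N·m
chain 129/23 = 5.6087 → τ = 57.724·5.6087·0.95 = 307.57 N·m
belt 117/246 = 0.47561 → τ = 307.57·0.47561·0.93 = 136.04 N·m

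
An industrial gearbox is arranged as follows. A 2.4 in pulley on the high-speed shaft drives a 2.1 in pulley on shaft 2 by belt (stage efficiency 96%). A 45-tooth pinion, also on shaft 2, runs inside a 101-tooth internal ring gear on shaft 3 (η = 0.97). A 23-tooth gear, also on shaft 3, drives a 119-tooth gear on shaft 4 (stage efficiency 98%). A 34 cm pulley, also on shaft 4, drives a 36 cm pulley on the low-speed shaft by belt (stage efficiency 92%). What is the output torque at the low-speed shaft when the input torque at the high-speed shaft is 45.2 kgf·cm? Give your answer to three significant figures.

After the belt (2.1/2.4): 45.2 × 0.875 × 0.96 = 37.968 kgf·cm
After the internal gear (101/45): 37.968 × 2.2444 × 0.97 = 82.661 kgf·cm
After the gear mesh (119/23): 82.661 × 5.1739 × 0.98 = 419.12 kgf·cm
After the belt (36/34): 419.12 × 1.0588 × 0.92 = 408.28 kgf·cm

408 kgf·cm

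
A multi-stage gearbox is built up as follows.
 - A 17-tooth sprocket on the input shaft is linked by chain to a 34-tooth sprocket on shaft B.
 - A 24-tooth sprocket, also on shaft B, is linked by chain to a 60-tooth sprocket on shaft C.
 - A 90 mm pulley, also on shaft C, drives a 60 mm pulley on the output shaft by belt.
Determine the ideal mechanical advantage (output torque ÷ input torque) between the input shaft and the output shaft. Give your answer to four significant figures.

Each stage contributes driven/driver: chain 34/17 = 2, chain 60/24 = 2.5, belt 60/90 = 0.66667.
Overall: 2 × 2.5 × 0.66667 = 3.3333.

3.333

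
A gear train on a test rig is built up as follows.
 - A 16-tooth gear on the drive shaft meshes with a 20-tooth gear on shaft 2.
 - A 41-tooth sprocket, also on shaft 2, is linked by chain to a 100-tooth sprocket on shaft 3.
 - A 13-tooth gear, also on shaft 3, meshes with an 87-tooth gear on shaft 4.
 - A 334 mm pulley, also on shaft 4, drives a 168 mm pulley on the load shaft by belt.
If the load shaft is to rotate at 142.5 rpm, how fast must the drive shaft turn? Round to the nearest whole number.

Overall ratio R = 1.25 × 2.439 × 6.6923 × 0.50299 = 10.263.
Required input speed = output speed × R = 142.5 × 10.263 = 1462.4 rpm.

1462 rpm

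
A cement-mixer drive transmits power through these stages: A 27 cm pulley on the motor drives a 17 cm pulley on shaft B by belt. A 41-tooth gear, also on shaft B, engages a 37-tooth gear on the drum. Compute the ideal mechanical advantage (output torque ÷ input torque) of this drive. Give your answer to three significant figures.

0.568

Each stage contributes driven/driver: belt 17/27 = 0.62963, gear mesh 37/41 = 0.90244.
Overall: 0.62963 × 0.90244 = 0.5682.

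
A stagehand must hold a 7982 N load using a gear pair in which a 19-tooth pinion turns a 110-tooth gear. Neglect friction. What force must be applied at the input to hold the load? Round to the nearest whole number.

Gear pair MA = 110/19 = 5.7895.
Effort = load / MA = 7982 / 5.7895 = 1378.7 N.

1379 N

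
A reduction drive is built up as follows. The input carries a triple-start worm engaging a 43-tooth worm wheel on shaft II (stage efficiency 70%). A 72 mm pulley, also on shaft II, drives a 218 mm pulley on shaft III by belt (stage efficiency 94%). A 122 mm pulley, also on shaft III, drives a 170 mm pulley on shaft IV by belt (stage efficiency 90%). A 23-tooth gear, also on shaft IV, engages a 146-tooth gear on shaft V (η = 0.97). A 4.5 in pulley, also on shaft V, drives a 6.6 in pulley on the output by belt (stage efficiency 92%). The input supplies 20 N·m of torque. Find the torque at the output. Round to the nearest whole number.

Worm: ratio = 43/3 = 14.333; torque at shaft II = 20 × 14.333 × 0.70 = 200.67 N·m.
Belt: ratio = 218/72 = 3.0278; torque at shaft III = 200.67 × 3.0278 × 0.94 = 571.12 N·m.
Belt: ratio = 170/122 = 1.3934; torque at shaft IV = 571.12 × 1.3934 × 0.90 = 716.24 N·m.
Gear mesh: ratio = 146/23 = 6.3478; torque at shaft V = 716.24 × 6.3478 × 0.97 = 4410.2 N·m.
Belt: ratio = 6.6/4.5 = 1.4667; torque at the output = 4410.2 × 1.4667 × 0.92 = 5950.8 N·m.

5951 N·m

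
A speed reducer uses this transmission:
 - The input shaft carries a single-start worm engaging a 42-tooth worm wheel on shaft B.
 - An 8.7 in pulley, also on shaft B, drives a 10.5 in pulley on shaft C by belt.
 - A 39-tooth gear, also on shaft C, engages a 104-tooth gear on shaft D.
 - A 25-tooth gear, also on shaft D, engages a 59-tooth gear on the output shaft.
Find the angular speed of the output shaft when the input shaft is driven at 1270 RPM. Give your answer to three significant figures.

Worm: ratio = 42/1 = 42, so shaft B turns at 1270 / 42 = 30.238 RPM.
Belt: ratio = 10.5/8.7 = 1.2069, so shaft C turns at 30.238 / 1.2069 = 25.054 RPM.
Gear mesh: ratio = 104/39 = 2.6667, so shaft D turns at 25.054 / 2.6667 = 9.3954 RPM.
Gear mesh: ratio = 59/25 = 2.36, so the output shaft turns at 9.3954 / 2.36 = 3.9811 RPM.

3.98 RPM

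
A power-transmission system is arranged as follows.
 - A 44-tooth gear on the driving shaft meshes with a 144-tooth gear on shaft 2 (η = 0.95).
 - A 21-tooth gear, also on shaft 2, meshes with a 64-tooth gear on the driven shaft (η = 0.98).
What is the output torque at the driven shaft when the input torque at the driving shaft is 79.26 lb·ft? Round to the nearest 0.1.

gear mesh 144/44 = 3.2727 → τ = 79.26·3.2727·0.95 = 246.43 lb·ft
gear mesh 64/21 = 3.0476 → τ = 246.43·3.0476·0.98 = 735.99 lb·ft

736.0 lb·ft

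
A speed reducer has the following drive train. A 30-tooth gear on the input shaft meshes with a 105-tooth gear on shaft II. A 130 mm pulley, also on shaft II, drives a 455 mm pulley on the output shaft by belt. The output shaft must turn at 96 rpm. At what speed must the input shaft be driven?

1176 rpm

Overall ratio R = 3.5 × 3.5 = 12.25.
Required input speed = output speed × R = 96 × 12.25 = 1176 rpm.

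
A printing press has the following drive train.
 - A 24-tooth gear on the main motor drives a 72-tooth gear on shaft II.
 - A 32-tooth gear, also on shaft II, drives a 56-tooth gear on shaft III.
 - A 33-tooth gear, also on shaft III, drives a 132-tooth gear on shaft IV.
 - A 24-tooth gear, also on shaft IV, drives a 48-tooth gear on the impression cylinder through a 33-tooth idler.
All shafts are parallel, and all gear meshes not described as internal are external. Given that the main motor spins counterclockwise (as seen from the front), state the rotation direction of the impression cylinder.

clockwise

the main motor → shaft II: external mesh, 1 reversal → CW.
shaft II → shaft III: external mesh, 1 reversal → CCW.
shaft III → shaft IV: external mesh, 1 reversal → CW.
shaft IV → the impression cylinder: driver → idler → driven is 2 external meshes, 2 reversals → CW.
5 reversals in total — an odd number — so the impression cylinder turns opposite to the main motor.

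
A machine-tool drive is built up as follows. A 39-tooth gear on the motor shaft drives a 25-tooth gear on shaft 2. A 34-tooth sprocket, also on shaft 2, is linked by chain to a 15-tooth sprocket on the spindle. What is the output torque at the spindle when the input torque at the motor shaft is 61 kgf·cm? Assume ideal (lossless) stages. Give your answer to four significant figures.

17.25 kgf·cm

Gear mesh: ratio = 25/39 = 0.64103; torque at shaft 2 = 61 × 0.64103 = 39.103 kgf·cm.
Chain: ratio = 15/34 = 0.44118; torque at the spindle = 39.103 × 0.44118 = 17.251 kgf·cm.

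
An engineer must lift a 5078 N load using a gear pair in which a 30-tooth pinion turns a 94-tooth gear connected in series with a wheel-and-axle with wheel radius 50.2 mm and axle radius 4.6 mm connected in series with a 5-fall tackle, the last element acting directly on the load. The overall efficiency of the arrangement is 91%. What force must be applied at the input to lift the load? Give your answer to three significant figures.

Gear pair MA = 94/30 = 3.1333.
Wheel-and-axle MA = R/r = 50.2/4.6 = 10.913.
Block-and-tackle MA = number of supporting rope parts = 5.
Combined ideal MA = 3.1333 × 10.913 × 5 = 170.97.
Actual MA = 170.97 × 0.91 = 155.58.
Effort = load / actual MA = 5078 / 155.58 = 32.638 N.

32.6 N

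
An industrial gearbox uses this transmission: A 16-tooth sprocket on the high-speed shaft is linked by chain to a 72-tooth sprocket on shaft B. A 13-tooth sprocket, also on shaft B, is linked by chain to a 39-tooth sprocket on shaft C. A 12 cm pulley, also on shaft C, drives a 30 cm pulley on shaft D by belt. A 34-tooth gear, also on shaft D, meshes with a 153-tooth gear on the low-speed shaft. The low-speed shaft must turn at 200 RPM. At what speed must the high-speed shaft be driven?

30375 RPM

Overall ratio R = 4.5 × 3 × 2.5 × 4.5 = 151.88.
Required input speed = output speed × R = 200 × 151.88 = 30375 RPM.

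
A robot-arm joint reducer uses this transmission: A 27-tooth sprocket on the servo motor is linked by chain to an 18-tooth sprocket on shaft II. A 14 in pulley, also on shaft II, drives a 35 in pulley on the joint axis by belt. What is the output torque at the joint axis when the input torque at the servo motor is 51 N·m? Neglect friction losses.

Chain: ratio = 18/27 = 0.66667; torque at shaft II = 51 × 0.66667 = 34 N·m.
Belt: ratio = 35/14 = 2.5; torque at the joint axis = 34 × 2.5 = 85 N·m.

85 N·m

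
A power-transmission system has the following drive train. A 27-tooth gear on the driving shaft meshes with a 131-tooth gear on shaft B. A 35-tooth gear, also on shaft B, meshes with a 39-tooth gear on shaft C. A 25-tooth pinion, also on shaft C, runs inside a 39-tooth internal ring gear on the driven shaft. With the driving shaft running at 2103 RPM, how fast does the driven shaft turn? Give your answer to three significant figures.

gear mesh 131/27 = 4.8519 → 2103/4.8519 = 433.44 RPM
gear mesh 39/35 = 1.1143 → 433.44/1.1143 = 388.99 RPM
internal gear 39/25 = 1.56 → 388.99/1.56 = 249.35 RPM

249 RPM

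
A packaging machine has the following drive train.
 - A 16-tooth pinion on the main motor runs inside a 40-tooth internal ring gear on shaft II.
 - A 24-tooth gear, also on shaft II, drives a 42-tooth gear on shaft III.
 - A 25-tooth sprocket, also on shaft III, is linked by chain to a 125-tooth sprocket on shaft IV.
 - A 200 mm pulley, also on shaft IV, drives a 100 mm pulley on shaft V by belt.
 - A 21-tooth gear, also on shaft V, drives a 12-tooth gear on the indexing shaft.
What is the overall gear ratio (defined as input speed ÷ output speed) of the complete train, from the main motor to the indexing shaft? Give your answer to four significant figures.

6.250

Each stage contributes driven/driver: internal gear 40/16 = 2.5, gear mesh 42/24 = 1.75, chain 125/25 = 5, belt 100/200 = 0.5, gear mesh 12/21 = 0.57143.
Overall: 2.5 × 1.75 × 5 × 0.5 × 0.57143 = 6.25.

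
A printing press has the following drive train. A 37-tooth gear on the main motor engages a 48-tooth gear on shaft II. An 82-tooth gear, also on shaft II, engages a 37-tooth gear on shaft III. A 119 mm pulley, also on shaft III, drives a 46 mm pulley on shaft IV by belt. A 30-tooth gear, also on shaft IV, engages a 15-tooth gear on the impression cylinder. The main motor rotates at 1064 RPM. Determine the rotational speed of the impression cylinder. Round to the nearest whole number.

Gear mesh: ratio = 48/37 = 1.2973, so shaft II turns at 1064 / 1.2973 = 820.17 RPM.
Gear mesh: ratio = 37/82 = 0.45122, so shaft III turns at 820.17 / 0.45122 = 1817.7 RPM.
Belt: ratio = 46/119 = 0.38655, so shaft IV turns at 1817.7 / 0.38655 = 4702.2 RPM.
Gear mesh: ratio = 15/30 = 0.5, so the impression cylinder turns at 4702.2 / 0.5 = 9404.4 RPM.

9404 RPM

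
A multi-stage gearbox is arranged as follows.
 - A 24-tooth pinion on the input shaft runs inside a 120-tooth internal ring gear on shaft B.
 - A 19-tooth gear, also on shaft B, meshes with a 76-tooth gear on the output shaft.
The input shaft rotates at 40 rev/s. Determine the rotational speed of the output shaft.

2 rev/s

internal gear 120/24 = 5 → 40/5 = 8 rev/s
gear mesh 76/19 = 4 → 8/4 = 2 rev/s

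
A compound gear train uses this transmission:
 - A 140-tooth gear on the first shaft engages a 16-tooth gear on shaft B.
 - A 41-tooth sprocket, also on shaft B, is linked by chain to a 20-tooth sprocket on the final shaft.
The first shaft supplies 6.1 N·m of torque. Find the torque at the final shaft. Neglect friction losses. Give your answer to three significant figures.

0.340 N·m

After the gear mesh (16/140): 6.1 × 0.11429 = 0.69714 N·m
After the chain (20/41): 0.69714 × 0.4878 = 0.34007 N·m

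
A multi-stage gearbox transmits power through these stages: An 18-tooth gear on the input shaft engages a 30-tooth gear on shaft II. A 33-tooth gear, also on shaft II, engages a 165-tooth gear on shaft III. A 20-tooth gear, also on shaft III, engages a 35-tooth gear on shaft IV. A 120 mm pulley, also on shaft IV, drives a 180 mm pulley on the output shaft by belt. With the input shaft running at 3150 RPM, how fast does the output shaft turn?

144 RPM

gear mesh 30/18 = 1.6667 → 3150/1.6667 = 1890 RPM
gear mesh 165/33 = 5 → 1890/5 = 378 RPM
gear mesh 35/20 = 1.75 → 378/1.75 = 216 RPM
belt 180/120 = 1.5 → 216/1.5 = 144 RPM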